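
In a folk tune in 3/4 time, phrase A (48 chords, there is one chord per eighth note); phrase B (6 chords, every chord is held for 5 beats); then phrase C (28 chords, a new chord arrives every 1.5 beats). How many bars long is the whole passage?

A: 48 × 0.5 = 24 beats = 8 bars.
B: 6 × 5 = 30 beats = 10 bars.
C: 28 × 1.5 = 42 beats = 14 bars.
Total: 8 + 10 + 14 = 32 bars.

32 bars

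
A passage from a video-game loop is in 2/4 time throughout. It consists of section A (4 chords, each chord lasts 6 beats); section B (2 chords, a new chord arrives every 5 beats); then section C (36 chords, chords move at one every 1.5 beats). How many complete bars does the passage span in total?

44 bars

A: 4 × 6 = 24 beats = 12 bars.
B: 2 × 5 = 10 beats = 5 bars.
C: 36 × 1.5 = 54 beats = 27 bars.
Total: 12 + 5 + 27 = 44 bars.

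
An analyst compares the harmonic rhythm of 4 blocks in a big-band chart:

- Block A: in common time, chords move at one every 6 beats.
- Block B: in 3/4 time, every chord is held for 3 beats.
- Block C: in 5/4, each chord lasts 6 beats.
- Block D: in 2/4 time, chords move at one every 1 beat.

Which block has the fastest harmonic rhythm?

A: 4/6 = 2/3 chords/bar.
B: 3/3 = 1 chord/bar.
C: 5/6 = 5/6 chords/bar.
D: 2/1 = 2 chords/bar.
Fastest is D at 2 chords/bar.

Block D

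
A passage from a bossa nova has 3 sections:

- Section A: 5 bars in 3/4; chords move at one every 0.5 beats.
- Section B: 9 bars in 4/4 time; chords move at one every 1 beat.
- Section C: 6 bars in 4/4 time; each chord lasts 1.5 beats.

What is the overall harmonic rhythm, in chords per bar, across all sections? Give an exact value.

A: 5 × 3 = 15 beats ÷ 0.5 = 30 chords.
B: 9 × 4 = 36 beats ÷ 1 = 36 chords.
C: 6 × 4 = 24 beats ÷ 1.5 = 16 chords.
Overall: 82 chords over 20 bars → 82/20 = 4.1 chords per bar.

4.1 chords per bar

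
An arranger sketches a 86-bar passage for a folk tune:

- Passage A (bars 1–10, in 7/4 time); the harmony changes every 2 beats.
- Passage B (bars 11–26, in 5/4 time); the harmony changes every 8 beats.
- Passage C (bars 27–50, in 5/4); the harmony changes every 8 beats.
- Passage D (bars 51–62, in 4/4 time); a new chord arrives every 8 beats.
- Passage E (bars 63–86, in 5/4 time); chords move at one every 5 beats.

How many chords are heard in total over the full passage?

A: 10·7 = 70 beats, 70/2 = 35 chords.
B: 16·5 = 80 beats, 80/8 = 10 chords.
C: 24·5 = 120 beats, 120/8 = 15 chords.
D: 12·4 = 48 beats, 48/8 = 6 chords.
E: 24·5 = 120 beats, 120/5 = 24 chords.
Total: 35 + 10 + 15 + 6 + 24 = 90.

90 chords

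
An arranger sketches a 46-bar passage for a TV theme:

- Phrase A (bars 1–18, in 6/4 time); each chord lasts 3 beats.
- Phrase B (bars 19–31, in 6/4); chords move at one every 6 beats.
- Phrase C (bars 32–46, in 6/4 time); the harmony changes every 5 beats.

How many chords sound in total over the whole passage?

A: 18 bars × 6 beats = 108 beats; 3 beats/chord → 36 chords.
B: 13 bars × 6 beats = 78 beats; 6 beats/chord → 13 chords.
C: 15 bars × 6 beats = 90 beats; 5 beats/chord → 18 chords.
Total: 36 + 13 + 18 = 67.

67 chords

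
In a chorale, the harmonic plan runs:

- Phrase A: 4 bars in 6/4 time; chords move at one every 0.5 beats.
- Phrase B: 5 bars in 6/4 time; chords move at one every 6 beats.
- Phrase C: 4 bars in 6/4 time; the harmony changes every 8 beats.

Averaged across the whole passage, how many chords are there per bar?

A: 4 × 6 = 24 beats ÷ 0.5 = 48 chords.
B: 5 × 6 = 30 beats ÷ 6 = 5 chords.
C: 4 × 6 = 24 beats ÷ 8 = 3 chords.
Overall: 56 chords over 13 bars → 56/13 = 56/13 chords per bar.

56/13 chords per bar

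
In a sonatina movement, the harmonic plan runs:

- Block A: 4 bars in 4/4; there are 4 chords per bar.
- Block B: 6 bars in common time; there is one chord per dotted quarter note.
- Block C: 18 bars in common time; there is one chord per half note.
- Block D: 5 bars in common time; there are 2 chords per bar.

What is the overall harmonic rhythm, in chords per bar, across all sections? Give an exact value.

A: 4 bars of 4 beats is 16 beats; at 1 beat each that's 16 chords.
B: 6 bars of 4 beats is 24 beats; at 1.5 beats each that's 16 chords.
C: 18 bars of 4 beats is 72 beats; at 2 beats each that's 36 chords.
D: 5 bars of 4 beats is 20 beats; at 2 beats each that's 10 chords.
Overall: 78 chords over 33 bars → 78/33 = 26/11 chords per bar.

26/11 chords per bar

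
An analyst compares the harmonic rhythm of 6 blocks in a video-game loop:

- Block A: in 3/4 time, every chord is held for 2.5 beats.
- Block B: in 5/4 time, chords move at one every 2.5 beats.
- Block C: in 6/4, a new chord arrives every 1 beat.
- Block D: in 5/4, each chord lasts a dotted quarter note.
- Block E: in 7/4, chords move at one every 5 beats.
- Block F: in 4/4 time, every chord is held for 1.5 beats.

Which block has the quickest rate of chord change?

A: each chord is 2.5 beats in 3/4, so 1.2 per bar.
B: each chord is 2.5 beats in 5/4, so 2 per bar.
C: each chord is 1 beat in 6/4, so 6 per bar.
D: each chord is 1.5 beats in 5/4, so 10/3 per bar.
E: each chord is 5 beats in 7/4, so 1.4 per bar.
F: each chord is 1.5 beats in 4/4, so 8/3 per bar.
Fastest is C at 6 chords/bar.

Block C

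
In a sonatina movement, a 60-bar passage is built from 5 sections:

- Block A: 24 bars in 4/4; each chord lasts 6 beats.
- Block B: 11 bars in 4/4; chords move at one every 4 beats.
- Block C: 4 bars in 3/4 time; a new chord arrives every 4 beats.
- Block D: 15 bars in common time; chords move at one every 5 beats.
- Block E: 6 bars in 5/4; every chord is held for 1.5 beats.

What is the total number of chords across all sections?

62 chords

A: 24 bars × 4 beats = 96 beats; 6 beats/chord → 16 chords.
B: 11 bars × 4 beats = 44 beats; 4 beats/chord → 11 chords.
C: 4 bars × 3 beats = 12 beats; 4 beats/chord → 3 chords.
D: 15 bars × 4 beats = 60 beats; 5 beats/chord → 12 chords.
E: 6 bars × 5 beats = 30 beats; 1.5 beats/chord → 20 chords.
Total: 16 + 11 + 3 + 12 + 20 = 62.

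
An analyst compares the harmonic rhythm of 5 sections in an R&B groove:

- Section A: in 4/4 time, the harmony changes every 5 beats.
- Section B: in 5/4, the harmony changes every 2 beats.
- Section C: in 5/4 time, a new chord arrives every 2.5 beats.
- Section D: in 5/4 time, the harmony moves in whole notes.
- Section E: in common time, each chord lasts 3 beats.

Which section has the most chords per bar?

Section B

A: each chord is 5 beats in 4/4, so 0.8 per bar.
B: each chord is 2 beats in 5/4, so 2.5 per bar.
C: each chord is 2.5 beats in 5/4, so 2 per bar.
D: each chord is 4 beats in 5/4, so 1.25 per bar.
E: each chord is 3 beats in 4/4, so 4/3 per bar.
Fastest is B at 2.5 chords/bar.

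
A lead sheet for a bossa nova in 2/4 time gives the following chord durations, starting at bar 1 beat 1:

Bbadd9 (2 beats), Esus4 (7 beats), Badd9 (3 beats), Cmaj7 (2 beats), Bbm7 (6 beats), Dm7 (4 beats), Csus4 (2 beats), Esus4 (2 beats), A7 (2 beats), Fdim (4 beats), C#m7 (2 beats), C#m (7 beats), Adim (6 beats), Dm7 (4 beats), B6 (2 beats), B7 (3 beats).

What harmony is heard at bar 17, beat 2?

Beat 2 of bar 17 is beat (17−1)×2 + 2 = 34 overall.
Running totals: Bbadd9 ends at 2, Esus4 ends at 9, Badd9 ends at 12, Cmaj7 ends at 14, Bbm7 ends at 20, Dm7 ends at 24, Csus4 ends at 26, Esus4 ends at 28, A7 ends at 30, Fdim ends at 34.
Beat 34 falls within Fdim.

Fdim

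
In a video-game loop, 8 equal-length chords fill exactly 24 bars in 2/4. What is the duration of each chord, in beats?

24 bars × 2 beats/bar = 48 beats total.
48 beats ÷ 8 chords = 6 beats per chord.

6 beats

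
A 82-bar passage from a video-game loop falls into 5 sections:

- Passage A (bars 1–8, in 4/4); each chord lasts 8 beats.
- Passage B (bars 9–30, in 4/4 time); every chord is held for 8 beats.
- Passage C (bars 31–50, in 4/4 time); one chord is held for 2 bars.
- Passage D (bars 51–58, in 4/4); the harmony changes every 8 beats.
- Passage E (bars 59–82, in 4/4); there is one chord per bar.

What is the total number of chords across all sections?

53 chords

A: 8 bars × 4 beats = 32 beats; 8 beats/chord → 4 chords.
B: 22 bars × 4 beats = 88 beats; 8 beats/chord → 11 chords.
C: 20 bars × 4 beats = 80 beats; 8 beats/chord → 10 chords.
D: 8 bars × 4 beats = 32 beats; 8 beats/chord → 4 chords.
E: 24 bars × 4 beats = 96 beats; 4 beats/chord → 24 chords.
Total: 4 + 11 + 10 + 4 + 24 = 53.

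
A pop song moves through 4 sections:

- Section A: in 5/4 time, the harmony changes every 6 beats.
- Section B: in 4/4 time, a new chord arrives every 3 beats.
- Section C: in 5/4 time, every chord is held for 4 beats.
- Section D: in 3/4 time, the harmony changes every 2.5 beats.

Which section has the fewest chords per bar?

Section A

A: 5 beats/bar ÷ 6 beats/chord = 5/6 chords/bar.
B: 4 beats/bar ÷ 3 beats/chord = 4/3 chords/bar.
C: 5 beats/bar ÷ 4 beats/chord = 1.25 chords/bar.
D: 3 beats/bar ÷ 2.5 beats/chord = 1.2 chords/bar.
Slowest is A at 5/6 chords/bar.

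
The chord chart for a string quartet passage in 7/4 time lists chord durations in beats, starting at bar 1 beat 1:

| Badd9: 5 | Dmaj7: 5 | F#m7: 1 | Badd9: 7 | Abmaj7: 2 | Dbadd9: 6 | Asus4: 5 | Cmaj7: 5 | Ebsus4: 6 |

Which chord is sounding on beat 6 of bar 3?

Abmaj7

Beat 6 of bar 3 is beat (3−1)×7 + 6 = 20 overall.
Running totals: Badd9 ends at 5, Dmaj7 ends at 10, F#m7 ends at 11, Badd9 ends at 18, Abmaj7 ends at 20.
Beat 20 falls within Abmaj7.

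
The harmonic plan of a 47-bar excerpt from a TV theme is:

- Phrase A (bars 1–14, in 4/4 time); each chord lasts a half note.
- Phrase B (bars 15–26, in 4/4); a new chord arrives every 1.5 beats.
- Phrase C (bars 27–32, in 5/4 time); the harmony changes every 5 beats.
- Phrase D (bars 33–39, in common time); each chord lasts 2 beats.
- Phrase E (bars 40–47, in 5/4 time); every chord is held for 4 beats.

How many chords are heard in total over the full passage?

90 chords

A: 14 bars × 4 beats = 56 beats; 2 beats/chord → 28 chords.
B: 12 bars × 4 beats = 48 beats; 1.5 beats/chord → 32 chords.
C: 6 bars × 5 beats = 30 beats; 5 beats/chord → 6 chords.
D: 7 bars × 4 beats = 28 beats; 2 beats/chord → 14 chords.
E: 8 bars × 5 beats = 40 beats; 4 beats/chord → 10 chords.
Total: 28 + 32 + 6 + 14 + 10 = 90.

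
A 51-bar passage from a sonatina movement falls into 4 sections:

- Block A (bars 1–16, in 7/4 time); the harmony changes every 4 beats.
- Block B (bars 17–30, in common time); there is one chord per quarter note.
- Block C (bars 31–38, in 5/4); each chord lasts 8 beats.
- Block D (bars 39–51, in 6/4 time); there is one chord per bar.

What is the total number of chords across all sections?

A: 16 bars × 7 beats = 112 beats; 4 beats/chord → 28 chords.
B: 14 bars × 4 beats = 56 beats; 1 beat/chord → 56 chords.
C: 8 bars × 5 beats = 40 beats; 8 beats/chord → 5 chords.
D: 13 bars × 6 beats = 78 beats; 6 beats/chord → 13 chords.
Total: 28 + 56 + 5 + 13 = 102.

102 chords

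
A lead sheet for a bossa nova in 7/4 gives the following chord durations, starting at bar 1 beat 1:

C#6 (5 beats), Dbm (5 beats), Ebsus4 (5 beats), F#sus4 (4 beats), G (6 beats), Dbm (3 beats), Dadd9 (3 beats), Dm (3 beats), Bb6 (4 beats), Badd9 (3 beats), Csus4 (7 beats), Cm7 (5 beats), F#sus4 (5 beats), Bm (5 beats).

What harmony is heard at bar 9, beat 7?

Beat 7 of bar 9 is beat (9−1)×7 + 7 = 63 overall.
Running totals: C#6 ends at 5, Dbm ends at 10, Ebsus4 ends at 15, F#sus4 ends at 19, G ends at 25, Dbm ends at 28, Dadd9 ends at 31, Dm ends at 34, Bb6 ends at 38, Badd9 ends at 41, Csus4 ends at 48, Cm7 ends at 53, F#sus4 ends at 58, Bm ends at 63.
Beat 63 falls within Bm.

Bm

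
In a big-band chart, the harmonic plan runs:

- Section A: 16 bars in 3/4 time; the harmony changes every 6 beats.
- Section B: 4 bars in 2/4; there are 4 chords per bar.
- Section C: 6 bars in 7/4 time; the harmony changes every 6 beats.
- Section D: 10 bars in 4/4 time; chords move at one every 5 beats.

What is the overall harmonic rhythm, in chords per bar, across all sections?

13/12 chords per bar

A: 16 × 3 = 48 beats ÷ 6 = 8 chords.
B: 4 × 2 = 8 beats ÷ 0.5 = 16 chords.
C: 6 × 7 = 42 beats ÷ 6 = 7 chords.
D: 10 × 4 = 40 beats ÷ 5 = 8 chords.
Overall: 39 chords over 36 bars → 39/36 = 13/12 chords per bar.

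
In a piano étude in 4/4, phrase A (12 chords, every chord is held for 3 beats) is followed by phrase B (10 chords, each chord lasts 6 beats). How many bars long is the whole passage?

24 bars

A: 12 × 3 = 36 beats = 9 bars.
B: 10 × 6 = 60 beats = 15 bars.
Total: 9 + 15 = 24 bars.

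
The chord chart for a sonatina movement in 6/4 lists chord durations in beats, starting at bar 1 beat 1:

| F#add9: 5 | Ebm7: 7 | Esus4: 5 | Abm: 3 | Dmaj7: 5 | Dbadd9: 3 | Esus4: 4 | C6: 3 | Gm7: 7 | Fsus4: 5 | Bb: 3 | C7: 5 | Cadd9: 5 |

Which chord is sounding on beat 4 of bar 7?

Gm7

Beat 4 of bar 7 is beat (7−1)×6 + 4 = 40 overall.
Running totals: F#add9 ends at 5, Ebm7 ends at 12, Esus4 ends at 17, Abm ends at 20, Dmaj7 ends at 25, Dbadd9 ends at 28, Esus4 ends at 32, C6 ends at 35, Gm7 ends at 42.
Beat 40 falls within Gm7.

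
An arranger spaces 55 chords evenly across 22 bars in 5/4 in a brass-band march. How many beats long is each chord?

22 bars × 5 beats/bar = 110 beats total.
110 beats ÷ 55 chords = 2 beats per chord.
(That is a half note.)

2 beats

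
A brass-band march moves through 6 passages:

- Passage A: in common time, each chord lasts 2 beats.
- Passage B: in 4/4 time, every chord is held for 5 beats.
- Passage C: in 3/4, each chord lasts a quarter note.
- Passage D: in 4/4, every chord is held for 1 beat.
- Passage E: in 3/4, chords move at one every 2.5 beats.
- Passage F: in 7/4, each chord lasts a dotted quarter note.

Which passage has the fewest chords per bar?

Passage B

A: each chord is 2 beats in 4/4, so 2 per bar.
B: each chord is 5 beats in 4/4, so 0.8 per bar.
C: each chord is 1 beat in 3/4, so 3 per bar.
D: each chord is 1 beat in 4/4, so 4 per bar.
E: each chord is 2.5 beats in 3/4, so 1.2 per bar.
F: each chord is 1.5 beats in 7/4, so 14/3 per bar.
Slowest is B at 0.8 chords/bar.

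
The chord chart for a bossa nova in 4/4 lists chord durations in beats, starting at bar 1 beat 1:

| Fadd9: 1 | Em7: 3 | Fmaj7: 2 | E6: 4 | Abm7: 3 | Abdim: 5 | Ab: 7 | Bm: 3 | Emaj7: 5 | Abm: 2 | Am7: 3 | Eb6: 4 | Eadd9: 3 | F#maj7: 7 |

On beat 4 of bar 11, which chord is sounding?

Eadd9

Beat 4 of bar 11 is beat (11−1)×4 + 4 = 44 overall.
Running totals: Fadd9 ends at 1, Em7 ends at 4, Fmaj7 ends at 6, E6 ends at 10, Abm7 ends at 13, Abdim ends at 18, Ab ends at 25, Bm ends at 28, Emaj7 ends at 33, Abm ends at 35, Am7 ends at 38, Eb6 ends at 42, Eadd9 ends at 45.
Beat 44 falls within Eadd9.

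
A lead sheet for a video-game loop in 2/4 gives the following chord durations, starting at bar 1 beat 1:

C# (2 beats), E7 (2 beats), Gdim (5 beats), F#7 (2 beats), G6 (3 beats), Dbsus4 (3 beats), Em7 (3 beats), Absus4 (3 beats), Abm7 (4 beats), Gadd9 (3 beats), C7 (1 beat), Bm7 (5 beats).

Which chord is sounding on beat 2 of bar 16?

Bm7

Beat 2 of bar 16 is beat (16−1)×2 + 2 = 32 overall.
Running totals: C# ends at 2, E7 ends at 4, Gdim ends at 9, F#7 ends at 11, G6 ends at 14, Dbsus4 ends at 17, Em7 ends at 20, Absus4 ends at 23, Abm7 ends at 27, Gadd9 ends at 30, C7 ends at 31, Bm7 ends at 36.
Beat 32 falls within Bm7.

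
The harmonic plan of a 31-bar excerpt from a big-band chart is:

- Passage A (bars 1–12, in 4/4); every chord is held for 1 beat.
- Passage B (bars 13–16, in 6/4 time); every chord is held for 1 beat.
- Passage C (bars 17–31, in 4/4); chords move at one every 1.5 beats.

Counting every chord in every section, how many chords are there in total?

112 chords

A: 12 bars × 4 beats = 48 beats; 1 beat/chord → 48 chords.
B: 4 bars × 6 beats = 24 beats; 1 beat/chord → 24 chords.
C: 15 bars × 4 beats = 60 beats; 1.5 beats/chord → 40 chords.
Total: 48 + 24 + 40 = 112.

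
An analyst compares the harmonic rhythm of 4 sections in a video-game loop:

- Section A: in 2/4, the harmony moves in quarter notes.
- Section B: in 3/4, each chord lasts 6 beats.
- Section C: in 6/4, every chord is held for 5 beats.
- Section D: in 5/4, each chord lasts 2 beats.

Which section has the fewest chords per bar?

A: 2 beats/bar ÷ 1 beat/chord = 2 chords/bar.
B: 3 beats/bar ÷ 6 beats/chord = 0.5 chords/bar.
C: 6 beats/bar ÷ 5 beats/chord = 1.2 chords/bar.
D: 5 beats/bar ÷ 2 beats/chord = 2.5 chords/bar.
Slowest is B at 0.5 chords/bar.

Section B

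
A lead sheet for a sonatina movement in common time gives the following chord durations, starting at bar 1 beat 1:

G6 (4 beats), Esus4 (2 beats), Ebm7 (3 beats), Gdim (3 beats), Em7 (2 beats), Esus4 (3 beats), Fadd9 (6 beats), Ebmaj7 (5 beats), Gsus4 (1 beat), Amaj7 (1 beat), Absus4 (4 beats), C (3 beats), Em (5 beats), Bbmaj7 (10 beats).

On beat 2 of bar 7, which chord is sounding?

Ebmaj7

Beat 2 of bar 7 is beat (7−1)×4 + 2 = 26 overall.
Running totals: G6 ends at 4, Esus4 ends at 6, Ebm7 ends at 9, Gdim ends at 12, Em7 ends at 14, Esus4 ends at 17, Fadd9 ends at 23, Ebmaj7 ends at 28.
Beat 26 falls within Ebmaj7.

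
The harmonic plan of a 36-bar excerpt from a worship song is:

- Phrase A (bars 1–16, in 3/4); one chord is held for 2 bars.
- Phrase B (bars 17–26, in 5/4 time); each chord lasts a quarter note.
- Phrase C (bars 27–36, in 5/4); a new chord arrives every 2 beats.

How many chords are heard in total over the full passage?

A: 16·3 = 48 beats, 48/6 = 8 chords.
B: 10·5 = 50 beats, 50/1 = 50 chords.
C: 10·5 = 50 beats, 50/2 = 25 chords.
Total: 8 + 50 + 25 = 83.

83 chords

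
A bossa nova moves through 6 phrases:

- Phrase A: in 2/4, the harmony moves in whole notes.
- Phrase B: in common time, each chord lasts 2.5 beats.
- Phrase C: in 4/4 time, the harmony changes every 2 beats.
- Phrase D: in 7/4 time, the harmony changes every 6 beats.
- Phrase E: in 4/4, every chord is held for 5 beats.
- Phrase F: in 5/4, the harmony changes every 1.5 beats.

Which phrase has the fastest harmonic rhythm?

Phrase F

A: 2/4 = 0.5 chords/bar.
B: 4/2.5 = 1.6 chords/bar.
C: 4/2 = 2 chords/bar.
D: 7/6 = 7/6 chords/bar.
E: 4/5 = 0.8 chords/bar.
F: 5/1.5 = 10/3 chords/bar.
Fastest is F at 10/3 chords/bar.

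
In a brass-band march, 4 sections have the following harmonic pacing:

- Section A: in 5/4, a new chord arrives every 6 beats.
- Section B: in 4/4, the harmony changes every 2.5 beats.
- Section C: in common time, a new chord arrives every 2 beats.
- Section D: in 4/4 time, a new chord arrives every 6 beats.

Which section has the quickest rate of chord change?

Section C

A: 5 beats/bar ÷ 6 beats/chord = 5/6 chords/bar.
B: 4 beats/bar ÷ 2.5 beats/chord = 1.6 chords/bar.
C: 4 beats/bar ÷ 2 beats/chord = 2 chords/bar.
D: 4 beats/bar ÷ 6 beats/chord = 2/3 chords/bar.
Fastest is C at 2 chords/bar.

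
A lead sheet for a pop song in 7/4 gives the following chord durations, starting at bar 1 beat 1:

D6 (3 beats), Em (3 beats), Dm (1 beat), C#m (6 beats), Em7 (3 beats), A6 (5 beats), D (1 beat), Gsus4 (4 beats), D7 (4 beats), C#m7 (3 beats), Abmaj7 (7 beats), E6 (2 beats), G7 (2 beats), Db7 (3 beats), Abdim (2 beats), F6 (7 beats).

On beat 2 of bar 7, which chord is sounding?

G7

Beat 2 of bar 7 is beat (7−1)×7 + 2 = 44 overall.
Running totals: D6 ends at 3, Em ends at 6, Dm ends at 7, C#m ends at 13, Em7 ends at 16, A6 ends at 21, D ends at 22, Gsus4 ends at 26, D7 ends at 30, C#m7 ends at 33, Abmaj7 ends at 40, E6 ends at 42, G7 ends at 44.
Beat 44 falls within G7.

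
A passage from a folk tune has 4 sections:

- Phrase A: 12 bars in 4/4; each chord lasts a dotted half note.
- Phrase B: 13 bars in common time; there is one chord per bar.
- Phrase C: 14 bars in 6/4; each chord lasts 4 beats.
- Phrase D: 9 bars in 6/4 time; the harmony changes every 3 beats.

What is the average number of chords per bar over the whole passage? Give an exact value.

17/12 chords per bar

A: 12 × 4 = 48 beats ÷ 3 = 16 chords.
B: 13 × 4 = 52 beats ÷ 4 = 13 chords.
C: 14 × 6 = 84 beats ÷ 4 = 21 chords.
D: 9 × 6 = 54 beats ÷ 3 = 18 chords.
Overall: 68 chords over 48 bars → 68/48 = 17/12 chords per bar.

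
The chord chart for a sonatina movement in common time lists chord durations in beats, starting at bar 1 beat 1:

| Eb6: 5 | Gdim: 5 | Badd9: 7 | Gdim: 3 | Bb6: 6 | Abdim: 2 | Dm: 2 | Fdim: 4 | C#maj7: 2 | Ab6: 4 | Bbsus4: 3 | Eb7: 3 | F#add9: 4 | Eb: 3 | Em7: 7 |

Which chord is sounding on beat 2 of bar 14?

Beat 2 of bar 14 is beat (14−1)×4 + 2 = 54 overall.
Running totals: Eb6 ends at 5, Gdim ends at 10, Badd9 ends at 17, Gdim ends at 20, Bb6 ends at 26, Abdim ends at 28, Dm ends at 30, Fdim ends at 34, C#maj7 ends at 36, Ab6 ends at 40, Bbsus4 ends at 43, Eb7 ends at 46, F#add9 ends at 50, Eb ends at 53, Em7 ends at 60.
Beat 54 falls within Em7.

Em7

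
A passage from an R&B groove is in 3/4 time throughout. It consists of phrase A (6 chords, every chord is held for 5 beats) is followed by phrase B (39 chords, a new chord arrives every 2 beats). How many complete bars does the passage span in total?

A: 6 × 5 = 30 beats = 10 bars.
B: 39 × 2 = 78 beats = 26 bars.
Total: 10 + 26 = 36 bars.

36 bars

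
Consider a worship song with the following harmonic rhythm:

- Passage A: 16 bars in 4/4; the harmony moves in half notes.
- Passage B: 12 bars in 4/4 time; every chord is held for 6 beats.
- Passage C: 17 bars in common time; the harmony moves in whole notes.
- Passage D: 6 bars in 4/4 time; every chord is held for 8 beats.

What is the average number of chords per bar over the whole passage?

A: 16 bars of 4 beats is 64 beats; at 2 beats each that's 32 chords.
B: 12 bars of 4 beats is 48 beats; at 6 beats each that's 8 chords.
C: 17 bars of 4 beats is 68 beats; at 4 beats each that's 17 chords.
D: 6 bars of 4 beats is 24 beats; at 8 beats each that's 3 chords.
Overall: 60 chords over 51 bars → 60/51 = 20/17 chords per bar.

20/17 chords per bar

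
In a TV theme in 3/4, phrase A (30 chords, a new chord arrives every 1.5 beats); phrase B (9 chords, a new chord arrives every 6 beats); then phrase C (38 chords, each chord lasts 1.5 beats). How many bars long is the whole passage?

A: 30 × 1.5 = 45 beats = 15 bars.
B: 9 × 6 = 54 beats = 18 bars.
C: 38 × 1.5 = 57 beats = 19 bars.
Total: 15 + 18 + 19 = 52 bars.

52 bars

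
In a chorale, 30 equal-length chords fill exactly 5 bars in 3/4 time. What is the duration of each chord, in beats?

5 bars × 3 beats/bar = 15 beats total.
15 beats ÷ 30 chords = 0.5 beats per chord.
(That is an eighth note.)

0.5 beats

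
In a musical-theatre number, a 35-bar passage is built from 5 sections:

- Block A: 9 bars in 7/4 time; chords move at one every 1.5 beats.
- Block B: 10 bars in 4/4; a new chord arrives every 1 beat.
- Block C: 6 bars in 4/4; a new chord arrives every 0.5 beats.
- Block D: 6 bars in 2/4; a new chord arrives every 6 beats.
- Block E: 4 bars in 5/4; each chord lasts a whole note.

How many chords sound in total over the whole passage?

137 chords

A: 9 bars × 7 beats = 63 beats; 1.5 beats/chord → 42 chords.
B: 10 bars × 4 beats = 40 beats; 1 beat/chord → 40 chords.
C: 6 bars × 4 beats = 24 beats; 0.5 beats/chord → 48 chords.
D: 6 bars × 2 beats = 12 beats; 6 beats/chord → 2 chords.
E: 4 bars × 5 beats = 20 beats; 4 beats/chord → 5 chords.
Total: 42 + 40 + 48 + 2 + 5 = 137.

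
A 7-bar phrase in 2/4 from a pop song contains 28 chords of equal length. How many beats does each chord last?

0.5 beats

7 bars × 2 beats/bar = 14 beats total.
14 beats ÷ 28 chords = 0.5 beats per chord.
(That is an eighth note.)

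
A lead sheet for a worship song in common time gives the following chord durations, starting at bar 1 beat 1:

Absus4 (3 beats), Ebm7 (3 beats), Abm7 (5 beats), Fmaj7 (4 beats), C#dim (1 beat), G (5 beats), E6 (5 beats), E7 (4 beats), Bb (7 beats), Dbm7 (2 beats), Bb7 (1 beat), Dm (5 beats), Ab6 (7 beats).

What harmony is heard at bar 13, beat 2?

Beat 2 of bar 13 is beat (13−1)×4 + 2 = 50 overall.
Running totals: Absus4 ends at 3, Ebm7 ends at 6, Abm7 ends at 11, Fmaj7 ends at 15, C#dim ends at 16, G ends at 21, E6 ends at 26, E7 ends at 30, Bb ends at 37, Dbm7 ends at 39, Bb7 ends at 40, Dm ends at 45, Ab6 ends at 52.
Beat 50 falls within Ab6.

Ab6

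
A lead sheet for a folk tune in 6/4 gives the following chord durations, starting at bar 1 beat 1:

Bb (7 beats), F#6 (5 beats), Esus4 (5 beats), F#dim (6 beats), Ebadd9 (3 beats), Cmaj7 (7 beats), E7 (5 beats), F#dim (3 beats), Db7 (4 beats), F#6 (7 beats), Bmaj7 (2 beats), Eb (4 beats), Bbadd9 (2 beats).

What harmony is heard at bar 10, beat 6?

Bbadd9

Beat 6 of bar 10 is beat (10−1)×6 + 6 = 60 overall.
Running totals: Bb ends at 7, F#6 ends at 12, Esus4 ends at 17, F#dim ends at 23, Ebadd9 ends at 26, Cmaj7 ends at 33, E7 ends at 38, F#dim ends at 41, Db7 ends at 45, F#6 ends at 52, Bmaj7 ends at 54, Eb ends at 58, Bbadd9 ends at 60.
Beat 60 falls within Bbadd9.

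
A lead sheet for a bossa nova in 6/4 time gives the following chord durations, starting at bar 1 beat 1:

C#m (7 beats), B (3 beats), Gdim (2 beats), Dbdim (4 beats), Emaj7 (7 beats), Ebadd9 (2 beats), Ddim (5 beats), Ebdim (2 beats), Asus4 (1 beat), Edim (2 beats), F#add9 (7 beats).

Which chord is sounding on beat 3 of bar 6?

Beat 3 of bar 6 is beat (6−1)×6 + 3 = 33 overall.
Running totals: C#m ends at 7, B ends at 10, Gdim ends at 12, Dbdim ends at 16, Emaj7 ends at 23, Ebadd9 ends at 25, Ddim ends at 30, Ebdim ends at 32, Asus4 ends at 33.
Beat 33 falls within Asus4.

Asus4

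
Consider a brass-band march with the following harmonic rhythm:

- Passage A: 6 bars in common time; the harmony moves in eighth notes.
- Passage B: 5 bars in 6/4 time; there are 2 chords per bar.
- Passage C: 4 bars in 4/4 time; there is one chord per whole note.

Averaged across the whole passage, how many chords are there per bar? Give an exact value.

62/15 chords per bar

A: 6 × 4 = 24 beats ÷ 0.5 = 48 chords.
B: 5 × 6 = 30 beats ÷ 3 = 10 chords.
C: 4 × 4 = 16 beats ÷ 4 = 4 chords.
Overall: 62 chords over 15 bars → 62/15 = 62/15 chords per bar.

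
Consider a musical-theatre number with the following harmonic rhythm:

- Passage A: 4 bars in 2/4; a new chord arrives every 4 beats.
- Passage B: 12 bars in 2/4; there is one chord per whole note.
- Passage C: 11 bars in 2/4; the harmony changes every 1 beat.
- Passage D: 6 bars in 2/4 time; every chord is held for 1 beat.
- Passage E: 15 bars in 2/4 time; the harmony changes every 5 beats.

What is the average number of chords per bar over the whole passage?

1 chords per bar

A: 4 bars of 2 beats is 8 beats; at 4 beats each that's 2 chords.
B: 12 bars of 2 beats is 24 beats; at 4 beats each that's 6 chords.
C: 11 bars of 2 beats is 22 beats; at 1 beat each that's 22 chords.
D: 6 bars of 2 beats is 12 beats; at 1 beat each that's 12 chords.
E: 15 bars of 2 beats is 30 beats; at 5 beats each that's 6 chords.
Overall: 48 chords over 48 bars → 48/48 = 1 chords per bar.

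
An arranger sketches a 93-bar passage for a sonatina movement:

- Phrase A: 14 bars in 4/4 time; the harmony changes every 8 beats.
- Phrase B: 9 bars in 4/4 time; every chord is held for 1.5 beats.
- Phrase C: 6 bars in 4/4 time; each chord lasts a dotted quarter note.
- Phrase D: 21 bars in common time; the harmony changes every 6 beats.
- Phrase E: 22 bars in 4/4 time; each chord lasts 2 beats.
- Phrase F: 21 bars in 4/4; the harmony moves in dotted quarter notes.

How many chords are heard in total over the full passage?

161 chords

A has 56 beats and chords last 8 each, so 7 chords.
B has 36 beats and chords last 1.5 each, so 24 chords.
C has 24 beats and chords last 1.5 each, so 16 chords.
D has 84 beats and chords last 6 each, so 14 chords.
E has 88 beats and chords last 2 each, so 44 chords.
F has 84 beats and chords last 1.5 each, so 56 chords.
Total: 7 + 24 + 16 + 14 + 44 + 56 = 161.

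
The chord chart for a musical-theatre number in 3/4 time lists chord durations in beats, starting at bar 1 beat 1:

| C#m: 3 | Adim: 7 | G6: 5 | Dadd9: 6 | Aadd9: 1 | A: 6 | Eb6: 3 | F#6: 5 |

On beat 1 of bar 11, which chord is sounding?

Beat 1 of bar 11 is beat (11−1)×3 + 1 = 31 overall.
Running totals: C#m ends at 3, Adim ends at 10, G6 ends at 15, Dadd9 ends at 21, Aadd9 ends at 22, A ends at 28, Eb6 ends at 31.
Beat 31 falls within Eb6.

Eb6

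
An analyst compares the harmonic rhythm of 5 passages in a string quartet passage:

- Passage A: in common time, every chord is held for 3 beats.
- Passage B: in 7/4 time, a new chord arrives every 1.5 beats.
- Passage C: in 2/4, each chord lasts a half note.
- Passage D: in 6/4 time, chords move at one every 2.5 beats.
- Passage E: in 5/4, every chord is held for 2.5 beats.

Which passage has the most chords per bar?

Passage B

A: each chord is 3 beats in 4/4, so 4/3 per bar.
B: each chord is 1.5 beats in 7/4, so 14/3 per bar.
C: each chord is 2 beats in 2/4, so 1 per bar.
D: each chord is 2.5 beats in 6/4, so 2.4 per bar.
E: each chord is 2.5 beats in 5/4, so 2 per bar.
Fastest is B at 14/3 chords/bar.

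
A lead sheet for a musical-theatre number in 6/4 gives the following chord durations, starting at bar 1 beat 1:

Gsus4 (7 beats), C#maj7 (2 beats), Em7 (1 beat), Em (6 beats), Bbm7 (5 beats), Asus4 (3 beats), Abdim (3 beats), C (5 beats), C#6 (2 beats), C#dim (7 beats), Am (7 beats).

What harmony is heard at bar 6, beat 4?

C#6

Beat 4 of bar 6 is beat (6−1)×6 + 4 = 34 overall.
Running totals: Gsus4 ends at 7, C#maj7 ends at 9, Em7 ends at 10, Em ends at 16, Bbm7 ends at 21, Asus4 ends at 24, Abdim ends at 27, C ends at 32, C#6 ends at 34.
Beat 34 falls within C#6.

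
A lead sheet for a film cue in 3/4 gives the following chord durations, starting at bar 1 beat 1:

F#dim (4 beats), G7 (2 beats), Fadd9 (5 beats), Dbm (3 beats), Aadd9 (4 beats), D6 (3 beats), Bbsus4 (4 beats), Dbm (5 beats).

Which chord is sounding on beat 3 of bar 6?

Beat 3 of bar 6 is beat (6−1)×3 + 3 = 18 overall.
Running totals: F#dim ends at 4, G7 ends at 6, Fadd9 ends at 11, Dbm ends at 14, Aadd9 ends at 18.
Beat 18 falls within Aadd9.

Aadd9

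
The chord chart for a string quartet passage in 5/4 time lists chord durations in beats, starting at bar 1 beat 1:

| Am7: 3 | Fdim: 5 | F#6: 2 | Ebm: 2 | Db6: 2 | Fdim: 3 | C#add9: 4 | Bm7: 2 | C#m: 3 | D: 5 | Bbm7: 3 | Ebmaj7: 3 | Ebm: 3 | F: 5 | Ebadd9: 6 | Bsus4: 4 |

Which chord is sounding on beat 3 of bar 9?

F

Beat 3 of bar 9 is beat (9−1)×5 + 3 = 43 overall.
Running totals: Am7 ends at 3, Fdim ends at 8, F#6 ends at 10, Ebm ends at 12, Db6 ends at 14, Fdim ends at 17, C#add9 ends at 21, Bm7 ends at 23, C#m ends at 26, D ends at 31, Bbm7 ends at 34, Ebmaj7 ends at 37, Ebm ends at 40, F ends at 45.
Beat 43 falls within F.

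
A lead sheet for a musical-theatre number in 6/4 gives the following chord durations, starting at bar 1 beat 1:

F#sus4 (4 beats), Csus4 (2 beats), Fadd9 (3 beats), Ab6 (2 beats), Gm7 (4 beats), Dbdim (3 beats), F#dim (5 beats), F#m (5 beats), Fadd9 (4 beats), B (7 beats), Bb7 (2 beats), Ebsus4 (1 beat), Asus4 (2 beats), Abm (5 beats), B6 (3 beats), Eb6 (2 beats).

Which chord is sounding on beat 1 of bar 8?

Beat 1 of bar 8 is beat (8−1)×6 + 1 = 43 overall.
Running totals: F#sus4 ends at 4, Csus4 ends at 6, Fadd9 ends at 9, Ab6 ends at 11, Gm7 ends at 15, Dbdim ends at 18, F#dim ends at 23, F#m ends at 28, Fadd9 ends at 32, B ends at 39, Bb7 ends at 41, Ebsus4 ends at 42, Asus4 ends at 44.
Beat 43 falls within Asus4.

Asus4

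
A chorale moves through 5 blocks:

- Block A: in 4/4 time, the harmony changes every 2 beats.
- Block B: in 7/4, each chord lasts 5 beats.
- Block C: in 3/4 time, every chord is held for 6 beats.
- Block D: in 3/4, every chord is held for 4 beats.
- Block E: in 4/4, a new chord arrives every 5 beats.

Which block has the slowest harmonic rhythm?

Block C

A: each chord is 2 beats in 4/4, so 2 per bar.
B: each chord is 5 beats in 7/4, so 1.4 per bar.
C: each chord is 6 beats in 3/4, so 0.5 per bar.
D: each chord is 4 beats in 3/4, so 0.75 per bar.
E: each chord is 5 beats in 4/4, so 0.8 per bar.
Slowest is C at 0.5 chords/bar.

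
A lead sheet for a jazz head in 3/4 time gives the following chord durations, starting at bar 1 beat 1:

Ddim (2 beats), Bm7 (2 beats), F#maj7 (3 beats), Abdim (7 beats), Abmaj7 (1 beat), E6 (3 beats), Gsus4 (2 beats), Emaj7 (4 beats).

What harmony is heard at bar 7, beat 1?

Beat 1 of bar 7 is beat (7−1)×3 + 1 = 19 overall.
Running totals: Ddim ends at 2, Bm7 ends at 4, F#maj7 ends at 7, Abdim ends at 14, Abmaj7 ends at 15, E6 ends at 18, Gsus4 ends at 20.
Beat 19 falls within Gsus4.

Gsus4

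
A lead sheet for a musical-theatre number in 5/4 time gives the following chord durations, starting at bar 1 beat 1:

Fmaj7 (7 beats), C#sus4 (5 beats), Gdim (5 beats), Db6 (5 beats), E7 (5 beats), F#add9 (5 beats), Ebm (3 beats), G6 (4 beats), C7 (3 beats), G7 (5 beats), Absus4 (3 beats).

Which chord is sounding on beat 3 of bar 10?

Beat 3 of bar 10 is beat (10−1)×5 + 3 = 48 overall.
Running totals: Fmaj7 ends at 7, C#sus4 ends at 12, Gdim ends at 17, Db6 ends at 22, E7 ends at 27, F#add9 ends at 32, Ebm ends at 35, G6 ends at 39, C7 ends at 42, G7 ends at 47, Absus4 ends at 50.
Beat 48 falls within Absus4.

Absus4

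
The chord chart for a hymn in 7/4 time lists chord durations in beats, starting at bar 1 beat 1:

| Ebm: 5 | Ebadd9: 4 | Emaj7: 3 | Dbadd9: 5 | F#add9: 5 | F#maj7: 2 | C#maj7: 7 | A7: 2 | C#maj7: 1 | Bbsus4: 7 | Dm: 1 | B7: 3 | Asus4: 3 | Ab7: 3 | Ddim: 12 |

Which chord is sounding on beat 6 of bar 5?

C#maj7

Beat 6 of bar 5 is beat (5−1)×7 + 6 = 34 overall.
Running totals: Ebm ends at 5, Ebadd9 ends at 9, Emaj7 ends at 12, Dbadd9 ends at 17, F#add9 ends at 22, F#maj7 ends at 24, C#maj7 ends at 31, A7 ends at 33, C#maj7 ends at 34.
Beat 34 falls within C#maj7.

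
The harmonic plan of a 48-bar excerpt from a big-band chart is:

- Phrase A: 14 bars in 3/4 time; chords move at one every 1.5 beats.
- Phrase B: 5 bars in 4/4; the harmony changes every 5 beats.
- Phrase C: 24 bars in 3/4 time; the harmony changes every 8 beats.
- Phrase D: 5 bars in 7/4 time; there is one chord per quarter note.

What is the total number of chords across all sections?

76 chords

A: 14·3 = 42 beats, 42/1.5 = 28 chords.
B: 5·4 = 20 beats, 20/5 = 4 chords.
C: 24·3 = 72 beats, 72/8 = 9 chords.
D: 5·7 = 35 beats, 35/1 = 35 chords.
Total: 28 + 4 + 9 + 35 = 76.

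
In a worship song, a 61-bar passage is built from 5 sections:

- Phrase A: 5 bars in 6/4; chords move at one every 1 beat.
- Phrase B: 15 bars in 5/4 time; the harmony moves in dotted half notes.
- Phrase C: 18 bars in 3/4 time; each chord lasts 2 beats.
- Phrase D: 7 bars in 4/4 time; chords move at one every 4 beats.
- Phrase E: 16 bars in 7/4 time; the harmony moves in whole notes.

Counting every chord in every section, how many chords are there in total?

A: 5·6 = 30 beats, 30/1 = 30 chords.
B: 15·5 = 75 beats, 75/3 = 25 chords.
C: 18·3 = 54 beats, 54/2 = 27 chords.
D: 7·4 = 28 beats, 28/4 = 7 chords.
E: 16·7 = 112 beats, 112/4 = 28 chords.
Total: 30 + 25 + 27 + 7 + 28 = 117.

117 chords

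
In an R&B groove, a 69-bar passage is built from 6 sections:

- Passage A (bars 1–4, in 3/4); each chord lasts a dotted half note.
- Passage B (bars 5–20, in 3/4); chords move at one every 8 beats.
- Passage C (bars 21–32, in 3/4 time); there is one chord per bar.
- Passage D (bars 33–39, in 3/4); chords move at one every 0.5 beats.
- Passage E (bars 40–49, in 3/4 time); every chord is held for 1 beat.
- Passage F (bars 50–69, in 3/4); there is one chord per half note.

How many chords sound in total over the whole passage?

124 chords

A: 4·3 = 12 beats, 12/3 = 4 chords.
B: 16·3 = 48 beats, 48/8 = 6 chords.
C: 12·3 = 36 beats, 36/3 = 12 chords.
D: 7·3 = 21 beats, 21/0.5 = 42 chords.
E: 10·3 = 30 beats, 30/1 = 30 chords.
F: 20·3 = 60 beats, 60/2 = 30 chords.
Total: 4 + 6 + 12 + 42 + 30 + 30 = 124.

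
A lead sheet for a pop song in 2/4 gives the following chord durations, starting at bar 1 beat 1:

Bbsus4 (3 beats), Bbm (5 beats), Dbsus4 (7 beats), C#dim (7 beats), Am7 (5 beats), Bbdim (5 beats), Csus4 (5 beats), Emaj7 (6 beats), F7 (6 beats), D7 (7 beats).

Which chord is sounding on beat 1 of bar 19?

Beat 1 of bar 19 is beat (19−1)×2 + 1 = 37 overall.
Running totals: Bbsus4 ends at 3, Bbm ends at 8, Dbsus4 ends at 15, C#dim ends at 22, Am7 ends at 27, Bbdim ends at 32, Csus4 ends at 37.
Beat 37 falls within Csus4.

Csus4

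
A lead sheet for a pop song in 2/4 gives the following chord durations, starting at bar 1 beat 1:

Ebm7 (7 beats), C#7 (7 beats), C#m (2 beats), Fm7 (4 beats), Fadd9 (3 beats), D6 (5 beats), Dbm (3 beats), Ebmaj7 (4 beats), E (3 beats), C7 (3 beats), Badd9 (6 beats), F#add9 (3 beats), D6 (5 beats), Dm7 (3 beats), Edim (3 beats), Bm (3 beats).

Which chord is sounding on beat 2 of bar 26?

D6

Beat 2 of bar 26 is beat (26−1)×2 + 2 = 52 overall.
Running totals: Ebm7 ends at 7, C#7 ends at 14, C#m ends at 16, Fm7 ends at 20, Fadd9 ends at 23, D6 ends at 28, Dbm ends at 31, Ebmaj7 ends at 35, E ends at 38, C7 ends at 41, Badd9 ends at 47, F#add9 ends at 50, D6 ends at 55.
Beat 52 falls within D6.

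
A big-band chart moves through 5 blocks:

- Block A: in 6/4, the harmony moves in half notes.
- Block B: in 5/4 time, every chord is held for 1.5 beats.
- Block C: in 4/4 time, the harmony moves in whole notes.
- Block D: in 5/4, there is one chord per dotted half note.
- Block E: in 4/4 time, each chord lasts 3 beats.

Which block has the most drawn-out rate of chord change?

A: 6 beats/bar ÷ 2 beats/chord = 3 chords/bar.
B: 5 beats/bar ÷ 1.5 beats/chord = 10/3 chords/bar.
C: 4 beats/bar ÷ 4 beats/chord = 1 chord/bar.
D: 5 beats/bar ÷ 3 beats/chord = 5/3 chords/bar.
E: 4 beats/bar ÷ 3 beats/chord = 4/3 chords/bar.
Slowest is C at 1 chords/bar.

Block C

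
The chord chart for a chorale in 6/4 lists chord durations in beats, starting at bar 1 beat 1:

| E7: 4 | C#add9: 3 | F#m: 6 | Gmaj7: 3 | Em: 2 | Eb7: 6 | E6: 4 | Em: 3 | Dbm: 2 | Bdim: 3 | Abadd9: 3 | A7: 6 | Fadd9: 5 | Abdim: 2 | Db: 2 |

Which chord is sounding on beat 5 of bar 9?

Db

Beat 5 of bar 9 is beat (9−1)×6 + 5 = 53 overall.
Running totals: E7 ends at 4, C#add9 ends at 7, F#m ends at 13, Gmaj7 ends at 16, Em ends at 18, Eb7 ends at 24, E6 ends at 28, Em ends at 31, Dbm ends at 33, Bdim ends at 36, Abadd9 ends at 39, A7 ends at 45, Fadd9 ends at 50, Abdim ends at 52, Db ends at 54.
Beat 53 falls within Db.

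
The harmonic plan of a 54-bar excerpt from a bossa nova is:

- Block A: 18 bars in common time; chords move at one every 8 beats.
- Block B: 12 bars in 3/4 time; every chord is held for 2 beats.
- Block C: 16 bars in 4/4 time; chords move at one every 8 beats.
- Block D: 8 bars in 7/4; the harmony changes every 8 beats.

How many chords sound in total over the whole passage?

A: 18·4 = 72 beats, 72/8 = 9 chords.
B: 12·3 = 36 beats, 36/2 = 18 chords.
C: 16·4 = 64 beats, 64/8 = 8 chords.
D: 8·7 = 56 beats, 56/8 = 7 chords.
Total: 9 + 18 + 8 + 7 = 42.

42 chords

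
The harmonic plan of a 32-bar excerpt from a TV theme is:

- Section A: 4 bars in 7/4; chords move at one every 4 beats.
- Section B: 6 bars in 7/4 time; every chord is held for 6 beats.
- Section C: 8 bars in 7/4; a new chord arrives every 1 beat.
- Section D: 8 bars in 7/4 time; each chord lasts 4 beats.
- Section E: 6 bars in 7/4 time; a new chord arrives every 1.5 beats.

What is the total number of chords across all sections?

112 chords

A: 4 bars × 7 beats = 28 beats; 4 beats/chord → 7 chords.
B: 6 bars × 7 beats = 42 beats; 6 beats/chord → 7 chords.
C: 8 bars × 7 beats = 56 beats; 1 beat/chord → 56 chords.
D: 8 bars × 7 beats = 56 beats; 4 beats/chord → 14 chords.
E: 6 bars × 7 beats = 42 beats; 1.5 beats/chord → 28 chords.
Total: 7 + 7 + 56 + 14 + 28 = 112.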